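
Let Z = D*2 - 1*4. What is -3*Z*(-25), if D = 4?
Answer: 300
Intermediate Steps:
Z = 4 (Z = 4*2 - 1*4 = 8 - 4 = 4)
-3*Z*(-25) = -3*4*(-25) = -12*(-25) = 300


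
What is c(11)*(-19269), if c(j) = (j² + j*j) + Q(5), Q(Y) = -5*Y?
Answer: -4181373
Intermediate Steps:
c(j) = -25 + 2*j² (c(j) = (j² + j*j) - 5*5 = (j² + j²) - 25 = 2*j² - 25 = -25 + 2*j²)
c(11)*(-19269) = (-25 + 2*11²)*(-19269) = (-25 + 2*121)*(-19269) = (-25 + 242)*(-19269) = 217*(-19269) = -4181373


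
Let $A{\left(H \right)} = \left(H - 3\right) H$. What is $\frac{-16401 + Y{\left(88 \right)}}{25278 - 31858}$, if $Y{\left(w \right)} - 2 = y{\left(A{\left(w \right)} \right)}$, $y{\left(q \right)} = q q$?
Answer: $- \frac{55934001}{6580} \approx -8500.6$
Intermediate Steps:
$A{\left(H \right)} = H \left(-3 + H\right)$ ($A{\left(H \right)} = \left(-3 + H\right) H = H \left(-3 + H\right)$)
$y{\left(q \right)} = q^{2}$
$Y{\left(w \right)} = 2 + w^{2} \left(-3 + w\right)^{2}$ ($Y{\left(w \right)} = 2 + \left(w \left(-3 + w\right)\right)^{2} = 2 + w^{2} \left(-3 + w\right)^{2}$)
$\frac{-16401 + Y{\left(88 \right)}}{25278 - 31858} = \frac{-16401 + \left(2 + 88^{2} \left(-3 + 88\right)^{2}\right)}{25278 - 31858} = \frac{-16401 + \left(2 + 7744 \cdot 85^{2}\right)}{-6580} = \left(-16401 + \left(2 + 7744 \cdot 7225\right)\right) \left(- \frac{1}{6580}\right) = \left(-16401 + \left(2 + 55950400\right)\right) \left(- \frac{1}{6580}\right) = \left(-16401 + 55950402\right) \left(- \frac{1}{6580}\right) = 55934001 \left(- \frac{1}{6580}\right) = - \frac{55934001}{6580}$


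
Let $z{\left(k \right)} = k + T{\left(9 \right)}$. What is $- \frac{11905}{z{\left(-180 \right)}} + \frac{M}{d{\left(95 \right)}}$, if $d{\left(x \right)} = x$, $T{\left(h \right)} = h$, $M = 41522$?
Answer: $\frac{433223}{855} \approx 506.69$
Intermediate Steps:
$z{\left(k \right)} = 9 + k$ ($z{\left(k \right)} = k + 9 = 9 + k$)
$- \frac{11905}{z{\left(-180 \right)}} + \frac{M}{d{\left(95 \right)}} = - \frac{11905}{9 - 180} + \frac{41522}{95} = - \frac{11905}{-171} + 41522 \cdot \frac{1}{95} = \left(-11905\right) \left(- \frac{1}{171}\right) + \frac{41522}{95} = \frac{11905}{171} + \frac{41522}{95} = \frac{433223}{855}$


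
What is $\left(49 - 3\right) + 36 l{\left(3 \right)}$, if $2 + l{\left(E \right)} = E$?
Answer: $82$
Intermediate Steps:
$l{\left(E \right)} = -2 + E$
$\left(49 - 3\right) + 36 l{\left(3 \right)} = \left(49 - 3\right) + 36 \left(-2 + 3\right) = 46 + 36 \cdot 1 = 46 + 36 = 82$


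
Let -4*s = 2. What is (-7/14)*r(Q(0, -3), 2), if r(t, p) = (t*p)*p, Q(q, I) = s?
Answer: 1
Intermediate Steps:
s = -1/2 (s = -1/4*2 = -1/2 ≈ -0.50000)
Q(q, I) = -1/2
r(t, p) = t*p**2 (r(t, p) = (p*t)*p = t*p**2)
(-7/14)*r(Q(0, -3), 2) = (-7/14)*(-1/2*2**2) = (-7*1/14)*(-1/2*4) = -1/2*(-2) = 1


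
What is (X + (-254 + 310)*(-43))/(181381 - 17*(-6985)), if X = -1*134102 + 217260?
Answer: 40375/150063 ≈ 0.26905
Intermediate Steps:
X = 83158 (X = -134102 + 217260 = 83158)
(X + (-254 + 310)*(-43))/(181381 - 17*(-6985)) = (83158 + (-254 + 310)*(-43))/(181381 - 17*(-6985)) = (83158 + 56*(-43))/(181381 + 118745) = (83158 - 2408)/300126 = 80750*(1/300126) = 40375/150063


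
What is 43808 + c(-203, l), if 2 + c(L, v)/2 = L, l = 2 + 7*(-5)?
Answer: 43398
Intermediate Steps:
l = -33 (l = 2 - 35 = -33)
c(L, v) = -4 + 2*L
43808 + c(-203, l) = 43808 + (-4 + 2*(-203)) = 43808 + (-4 - 406) = 43808 - 410 = 43398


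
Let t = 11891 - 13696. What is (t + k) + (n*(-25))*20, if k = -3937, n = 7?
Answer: -9242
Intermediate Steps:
t = -1805
(t + k) + (n*(-25))*20 = (-1805 - 3937) + (7*(-25))*20 = -5742 - 175*20 = -5742 - 3500 = -9242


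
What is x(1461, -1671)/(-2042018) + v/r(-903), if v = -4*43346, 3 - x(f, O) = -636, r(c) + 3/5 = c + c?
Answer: 1770260472473/18445548594 ≈ 95.972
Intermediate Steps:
r(c) = -3/5 + 2*c (r(c) = -3/5 + (c + c) = -3/5 + 2*c)
x(f, O) = 639 (x(f, O) = 3 - 1*(-636) = 3 + 636 = 639)
v = -173384
x(1461, -1671)/(-2042018) + v/r(-903) = 639/(-2042018) - 173384/(-3/5 + 2*(-903)) = 639*(-1/2042018) - 173384/(-3/5 - 1806) = -639/2042018 - 173384/(-9033/5) = -639/2042018 - 173384*(-5/9033) = -639/2042018 + 866920/9033 = 1770260472473/18445548594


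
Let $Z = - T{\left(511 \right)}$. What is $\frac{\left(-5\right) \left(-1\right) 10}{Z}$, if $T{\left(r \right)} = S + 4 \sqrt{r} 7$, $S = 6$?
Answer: $\frac{75}{100147} - \frac{350 \sqrt{511}}{100147} \approx -0.078254$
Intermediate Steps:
$T{\left(r \right)} = 6 + 28 \sqrt{r}$ ($T{\left(r \right)} = 6 + 4 \sqrt{r} 7 = 6 + 28 \sqrt{r}$)
$Z = -6 - 28 \sqrt{511}$ ($Z = - (6 + 28 \sqrt{511}) = -6 - 28 \sqrt{511} \approx -638.95$)
$\frac{\left(-5\right) \left(-1\right) 10}{Z} = \frac{\left(-5\right) \left(-1\right) 10}{-6 - 28 \sqrt{511}} = \frac{5 \cdot 10}{-6 - 28 \sqrt{511}} = \frac{50}{-6 - 28 \sqrt{511}}$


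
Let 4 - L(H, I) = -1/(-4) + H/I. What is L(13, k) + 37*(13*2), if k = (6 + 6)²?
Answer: 139055/144 ≈ 965.66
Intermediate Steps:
k = 144 (k = 12² = 144)
L(H, I) = 15/4 - H/I (L(H, I) = 4 - (-1/(-4) + H/I) = 4 - (-1*(-¼) + H/I) = 4 - (¼ + H/I) = 4 + (-¼ - H/I) = 15/4 - H/I)
L(13, k) + 37*(13*2) = (15/4 - 1*13/144) + 37*(13*2) = (15/4 - 1*13*1/144) + 37*26 = (15/4 - 13/144) + 962 = 527/144 + 962 = 139055/144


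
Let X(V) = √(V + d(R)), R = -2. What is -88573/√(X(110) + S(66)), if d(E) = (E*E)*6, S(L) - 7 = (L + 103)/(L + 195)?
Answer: -265719*√29/√(1996 + 261*√134) ≈ -20202.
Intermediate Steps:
S(L) = 7 + (103 + L)/(195 + L) (S(L) = 7 + (L + 103)/(L + 195) = 7 + (103 + L)/(195 + L))
d(E) = 6*E² (d(E) = E²*6 = 6*E²)
X(V) = √(24 + V) (X(V) = √(V + 6*(-2)²) = √(V + 6*4) = √(V + 24) = √(24 + V))
-88573/√(X(110) + S(66)) = -88573/√(√(24 + 110) + 4*(367 + 2*66)/(195 + 66)) = -88573/√(√134 + 4*(367 + 132)/261) = -88573/√(√134 + 4*(1/261)*499) = -88573/√(√134 + 1996/261) = -88573/√(1996/261 + √134)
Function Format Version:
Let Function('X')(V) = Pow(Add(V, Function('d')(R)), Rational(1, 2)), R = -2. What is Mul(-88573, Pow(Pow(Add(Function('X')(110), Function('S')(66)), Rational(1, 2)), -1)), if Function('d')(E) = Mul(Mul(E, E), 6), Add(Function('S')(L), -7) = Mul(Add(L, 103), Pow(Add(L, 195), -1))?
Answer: Mul(-265719, Pow(29, Rational(1, 2)), Pow(Add(1996, Mul(261, Pow(134, Rational(1, 2)))), Rational(-1, 2))) ≈ -20202.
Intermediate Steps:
Function('S')(L) = Add(7, Mul(Pow(Add(195, L), -1), Add(103, L))) (Function('S')(L) = Add(7, Mul(Add(L, 103), Pow(Add(L, 195), -1))) = Add(7, Mul(Add(103, L), Pow(Add(195, L), -1))) = Add(7, Mul(Pow(Add(195, L), -1), Add(103, L))))
Function('d')(E) = Mul(6, Pow(E, 2)) (Function('d')(E) = Mul(Pow(E, 2), 6) = Mul(6, Pow(E, 2)))
Function('X')(V) = Pow(Add(24, V), Rational(1, 2)) (Function('X')(V) = Pow(Add(V, Mul(6, Pow(-2, 2))), Rational(1, 2)) = Pow(Add(V, Mul(6, 4)), Rational(1, 2)) = Pow(Add(V, 24), Rational(1, 2)) = Pow(Add(24, V), Rational(1, 2)))
Mul(-88573, Pow(Pow(Add(Function('X')(110), Function('S')(66)), Rational(1, 2)), -1)) = Mul(-88573, Pow(Pow(Add(Pow(Add(24, 110), Rational(1, 2)), Mul(4, Pow(Add(195, 66), -1), Add(367, Mul(2, 66)))), Rational(1, 2)), -1)) = Mul(-88573, Pow(Pow(Add(Pow(134, Rational(1, 2)), Mul(4, Pow(261, -1), Add(367, 132))), Rational(1, 2)), -1)) = Mul(-88573, Pow(Pow(Add(Pow(134, Rational(1, 2)), Mul(4, Rational(1, 261), 499)), Rational(1, 2)), -1)) = Mul(-88573, Pow(Pow(Add(Pow(134, Rational(1, 2)), Rational(1996, 261)), Rational(1, 2)), -1)) = Mul(-88573, Pow(Pow(Add(Rational(1996, 261), Pow(134, Rational(1, 2))), Rational(1, 2)), -1)) = Mul(-88573, Pow(Add(Rational(1996, 261), Pow(134, Rational(1, 2))), Rational(-1, 2)))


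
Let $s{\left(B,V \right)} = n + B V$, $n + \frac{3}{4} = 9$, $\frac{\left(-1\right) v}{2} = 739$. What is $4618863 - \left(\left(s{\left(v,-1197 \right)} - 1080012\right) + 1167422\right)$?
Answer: $\frac{11049115}{4} \approx 2.7623 \cdot 10^{6}$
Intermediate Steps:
$v = -1478$ ($v = \left(-2\right) 739 = -1478$)
$n = \frac{33}{4}$ ($n = - \frac{3}{4} + 9 = \frac{33}{4} \approx 8.25$)
$s{\left(B,V \right)} = \frac{33}{4} + B V$
$4618863 - \left(\left(s{\left(v,-1197 \right)} - 1080012\right) + 1167422\right) = 4618863 - \left(\left(\left(\frac{33}{4} - -1769166\right) - 1080012\right) + 1167422\right) = 4618863 - \left(\left(\left(\frac{33}{4} + 1769166\right) - 1080012\right) + 1167422\right) = 4618863 - \left(\left(\frac{7076697}{4} - 1080012\right) + 1167422\right) = 4618863 - \left(\frac{2756649}{4} + 1167422\right) = 4618863 - \frac{7426337}{4} = \frac{11049115}{4}$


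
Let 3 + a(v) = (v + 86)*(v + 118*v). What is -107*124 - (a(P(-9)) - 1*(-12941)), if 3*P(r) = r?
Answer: 3425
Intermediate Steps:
P(r) = r/3
a(v) = -3 + 119*v*(86 + v) (a(v) = -3 + (v + 86)*(v + 118*v) = -3 + (86 + v)*(119*v) = -3 + 119*v*(86 + v))
-107*124 - (a(P(-9)) - 1*(-12941)) = -107*124 - ((-3 + 119*((⅓)*(-9))² + 10234*((⅓)*(-9))) - 1*(-12941)) = -13268 - ((-3 + 119*(-3)² + 10234*(-3)) + 12941) = -13268 - ((-3 + 119*9 - 30702) + 12941) = -13268 - ((-3 + 1071 - 30702) + 12941) = -13268 - (-29634 + 12941) = -13268 - 1*(-16693) = -13268 + 16693 = 3425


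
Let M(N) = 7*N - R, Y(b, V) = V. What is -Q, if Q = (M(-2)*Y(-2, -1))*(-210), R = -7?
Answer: 1470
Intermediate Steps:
M(N) = 7 + 7*N (M(N) = 7*N - 1*(-7) = 7*N + 7 = 7 + 7*N)
Q = -1470 (Q = ((7 + 7*(-2))*(-1))*(-210) = ((7 - 14)*(-1))*(-210) = -7*(-1)*(-210) = 7*(-210) = -1470)
-Q = -1*(-1470) = 1470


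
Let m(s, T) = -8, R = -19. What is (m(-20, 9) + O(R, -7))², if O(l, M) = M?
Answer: 225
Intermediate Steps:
(m(-20, 9) + O(R, -7))² = (-8 - 7)² = (-15)² = 225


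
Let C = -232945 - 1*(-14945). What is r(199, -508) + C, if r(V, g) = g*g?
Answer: 40064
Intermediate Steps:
r(V, g) = g²
C = -218000 (C = -232945 + 14945 = -218000)
r(199, -508) + C = (-508)² - 218000 = 258064 - 218000 = 40064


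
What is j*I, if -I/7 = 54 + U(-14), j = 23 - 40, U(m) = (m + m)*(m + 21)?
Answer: -16898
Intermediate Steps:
U(m) = 2*m*(21 + m) (U(m) = (2*m)*(21 + m) = 2*m*(21 + m))
j = -17
I = 994 (I = -7*(54 + 2*(-14)*(21 - 14)) = -7*(54 + 2*(-14)*7) = -7*(54 - 196) = -7*(-142) = 994)
j*I = -17*994 = -16898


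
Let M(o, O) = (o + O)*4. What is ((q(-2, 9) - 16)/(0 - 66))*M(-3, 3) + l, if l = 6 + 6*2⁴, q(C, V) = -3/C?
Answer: 102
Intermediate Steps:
l = 102 (l = 6 + 6*16 = 6 + 96 = 102)
M(o, O) = 4*O + 4*o (M(o, O) = (O + o)*4 = 4*O + 4*o)
((q(-2, 9) - 16)/(0 - 66))*M(-3, 3) + l = ((-3/(-2) - 16)/(0 - 66))*(4*3 + 4*(-3)) + 102 = ((-3*(-½) - 16)/(-66))*(12 - 12) + 102 = ((3/2 - 16)*(-1/66))*0 + 102 = -29/2*(-1/66)*0 + 102 = (29/132)*0 + 102 = 0 + 102 = 102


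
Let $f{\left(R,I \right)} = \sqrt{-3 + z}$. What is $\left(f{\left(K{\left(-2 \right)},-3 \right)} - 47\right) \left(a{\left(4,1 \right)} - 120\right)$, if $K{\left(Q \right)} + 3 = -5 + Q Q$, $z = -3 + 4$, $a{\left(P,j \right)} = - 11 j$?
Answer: $6157 - 131 i \sqrt{2} \approx 6157.0 - 185.26 i$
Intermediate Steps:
$z = 1$
$K{\left(Q \right)} = -8 + Q^{2}$ ($K{\left(Q \right)} = -3 + \left(-5 + Q Q\right) = -3 + \left(-5 + Q^{2}\right) = -8 + Q^{2}$)
$f{\left(R,I \right)} = i \sqrt{2}$ ($f{\left(R,I \right)} = \sqrt{-3 + 1} = \sqrt{-2} = i \sqrt{2}$)
$\left(f{\left(K{\left(-2 \right)},-3 \right)} - 47\right) \left(a{\left(4,1 \right)} - 120\right) = \left(i \sqrt{2} - 47\right) \left(\left(-11\right) 1 - 120\right) = \left(i \sqrt{2} - 47\right) \left(-11 - 120\right) = \left(-47 + i \sqrt{2}\right) \left(-131\right) = 6157 - 131 i \sqrt{2}$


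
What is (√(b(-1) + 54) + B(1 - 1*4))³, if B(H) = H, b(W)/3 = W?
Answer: -486 + 78*√51 ≈ 71.031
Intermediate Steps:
b(W) = 3*W
(√(b(-1) + 54) + B(1 - 1*4))³ = (√(3*(-1) + 54) + (1 - 1*4))³ = (√(-3 + 54) + (1 - 4))³ = (√51 - 3)³ = (-3 + √51)³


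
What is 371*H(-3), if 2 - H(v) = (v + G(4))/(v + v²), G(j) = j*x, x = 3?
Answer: 371/2 ≈ 185.50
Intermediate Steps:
G(j) = 3*j (G(j) = j*3 = 3*j)
H(v) = 2 - (12 + v)/(v + v²) (H(v) = 2 - (v + 3*4)/(v + v²) = 2 - (v + 12)/(v + v²) = 2 - (12 + v)/(v + v²))
371*H(-3) = 371*((-12 - 3 + 2*(-3)²)/((-3)*(1 - 3))) = 371*(-⅓*(-12 - 3 + 2*9)/(-2)) = 371*(-⅓*(-½)*(-12 - 3 + 18)) = 371*(-⅓*(-½)*3) = 371*(½) = 371/2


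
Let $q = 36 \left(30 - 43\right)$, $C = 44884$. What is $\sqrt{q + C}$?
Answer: $8 \sqrt{694} \approx 210.75$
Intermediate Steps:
$q = -468$ ($q = 36 \left(-13\right) = -468$)
$\sqrt{q + C} = \sqrt{-468 + 44884} = \sqrt{44416} = 8 \sqrt{694}$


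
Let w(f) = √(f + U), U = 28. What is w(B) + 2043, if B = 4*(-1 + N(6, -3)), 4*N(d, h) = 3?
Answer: 2043 + 3*√3 ≈ 2048.2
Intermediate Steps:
N(d, h) = ¾ (N(d, h) = (¼)*3 = ¾)
B = -1 (B = 4*(-1 + ¾) = 4*(-¼) = -1)
w(f) = √(28 + f) (w(f) = √(f + 28) = √(28 + f))
w(B) + 2043 = √(28 - 1) + 2043 = √27 + 2043 = 3*√3 + 2043 = 2043 + 3*√3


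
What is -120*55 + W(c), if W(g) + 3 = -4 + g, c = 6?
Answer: -6601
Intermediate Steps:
W(g) = -7 + g (W(g) = -3 + (-4 + g) = -7 + g)
-120*55 + W(c) = -120*55 + (-7 + 6) = -6600 - 1 = -6601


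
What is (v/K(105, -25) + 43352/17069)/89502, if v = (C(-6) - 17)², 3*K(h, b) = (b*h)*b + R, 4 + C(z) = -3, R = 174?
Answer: 53370620/1861514193903 ≈ 2.8671e-5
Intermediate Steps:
C(z) = -7 (C(z) = -4 - 3 = -7)
K(h, b) = 58 + h*b²/3 (K(h, b) = ((b*h)*b + 174)/3 = (h*b² + 174)/3 = (174 + h*b²)/3 = 58 + h*b²/3)
v = 576 (v = (-7 - 17)² = (-24)² = 576)
(v/K(105, -25) + 43352/17069)/89502 = (576/(58 + (⅓)*105*(-25)²) + 43352/17069)/89502 = (576/(58 + (⅓)*105*625) + 43352*(1/17069))*(1/89502) = (576/(58 + 21875) + 43352/17069)*(1/89502) = (576/21933 + 43352/17069)*(1/89502) = (576*(1/21933) + 43352/17069)*(1/89502) = (64/2437 + 43352/17069)*(1/89502) = (106741240/41597153)*(1/89502) = 53370620/1861514193903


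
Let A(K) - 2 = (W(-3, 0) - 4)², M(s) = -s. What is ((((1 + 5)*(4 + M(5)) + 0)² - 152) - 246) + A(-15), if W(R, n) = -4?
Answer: -296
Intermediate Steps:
A(K) = 66 (A(K) = 2 + (-4 - 4)² = 2 + (-8)² = 2 + 64 = 66)
((((1 + 5)*(4 + M(5)) + 0)² - 152) - 246) + A(-15) = ((((1 + 5)*(4 - 1*5) + 0)² - 152) - 246) + 66 = (((6*(4 - 5) + 0)² - 152) - 246) + 66 = (((6*(-1) + 0)² - 152) - 246) + 66 = (((-6 + 0)² - 152) - 246) + 66 = (((-6)² - 152) - 246) + 66 = ((36 - 152) - 246) + 66 = (-116 - 246) + 66 = -362 + 66 = -296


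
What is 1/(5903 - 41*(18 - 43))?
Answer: 1/6928 ≈ 0.00014434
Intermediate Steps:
1/(5903 - 41*(18 - 43)) = 1/(5903 - 41*(-25)) = 1/(5903 + 1025) = 1/6928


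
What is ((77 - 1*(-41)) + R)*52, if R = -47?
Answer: 3692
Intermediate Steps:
((77 - 1*(-41)) + R)*52 = ((77 - 1*(-41)) - 47)*52 = ((77 + 41) - 47)*52 = (118 - 47)*52 = 71*52 = 3692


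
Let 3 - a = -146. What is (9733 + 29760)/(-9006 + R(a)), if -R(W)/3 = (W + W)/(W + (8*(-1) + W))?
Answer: -5726485/1306317 ≈ -4.3837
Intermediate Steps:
a = 149 (a = 3 - 1*(-146) = 3 + 146 = 149)
R(W) = -6*W/(-8 + 2*W) (R(W) = -3*(W + W)/(W + (8*(-1) + W)) = -3*2*W/(W + (-8 + W)) = -3*2*W/(-8 + 2*W) = -6*W/(-8 + 2*W))
(9733 + 29760)/(-9006 + R(a)) = (9733 + 29760)/(-9006 - 3*149/(-4 + 149)) = 39493/(-9006 - 3*149/145) = 39493/(-9006 - 3*149*1/145) = 39493/(-9006 - 447/145) = 39493/(-1306317/145) = 39493*(-145/1306317) = -5726485/1306317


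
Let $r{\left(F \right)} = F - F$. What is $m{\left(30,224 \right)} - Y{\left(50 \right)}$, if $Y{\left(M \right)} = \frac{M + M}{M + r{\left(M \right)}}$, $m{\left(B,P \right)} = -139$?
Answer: $-141$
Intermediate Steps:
$r{\left(F \right)} = 0$
$Y{\left(M \right)} = 2$ ($Y{\left(M \right)} = \frac{M + M}{M + 0} = \frac{2 M}{M} = 2$)
$m{\left(30,224 \right)} - Y{\left(50 \right)} = -139 - 2 = -141$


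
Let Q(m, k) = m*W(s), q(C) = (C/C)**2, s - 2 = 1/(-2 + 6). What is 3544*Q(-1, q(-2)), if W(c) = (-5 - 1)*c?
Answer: 47844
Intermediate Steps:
s = 9/4 (s = 2 + 1/(-2 + 6) = 2 + 1/4 = 9/4 ≈ 2.2500)
q(C) = 1 (q(C) = 1**2 = 1)
W(c) = -6*c
Q(m, k) = -27*m/2 (Q(m, k) = m*(-6*9/4) = m*(-27/2) = -27*m/2)
3544*Q(-1, q(-2)) = 3544*(-27/2*(-1)) = 3544*(27/2) = 47844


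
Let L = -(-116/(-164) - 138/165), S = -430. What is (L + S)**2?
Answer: 939656870881/5085025 ≈ 1.8479e+5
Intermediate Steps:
L = 291/2255 (L = -(-116*(-1/164) - 138*1/165) = -(29/41 - 46/55) = -1*(-291/2255) = 291/2255 ≈ 0.12905)
(L + S)**2 = (291/2255 - 430)**2 = (-969359/2255)**2 = 939656870881/5085025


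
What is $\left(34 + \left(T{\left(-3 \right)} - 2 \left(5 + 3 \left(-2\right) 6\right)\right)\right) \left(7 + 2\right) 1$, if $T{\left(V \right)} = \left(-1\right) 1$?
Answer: $855$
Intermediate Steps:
$T{\left(V \right)} = -1$
$\left(34 + \left(T{\left(-3 \right)} - 2 \left(5 + 3 \left(-2\right) 6\right)\right)\right) \left(7 + 2\right) 1 = \left(34 - \left(1 + 2 \left(5 + 3 \left(-2\right) 6\right)\right)\right) \left(7 + 2\right) 1 = \left(34 - \left(1 + 2 \left(5 - 36\right)\right)\right) 9 \cdot 1 = \left(34 - \left(1 + 2 \left(5 - 36\right)\right)\right) 9 = \left(34 - -61\right) 9 = \left(34 + \left(-1 + 62\right)\right) 9 = \left(34 + 61\right) 9 = 95 \cdot 9 = 855$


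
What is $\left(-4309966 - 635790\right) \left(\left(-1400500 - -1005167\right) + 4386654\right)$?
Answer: $-19740099783676$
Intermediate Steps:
$\left(-4309966 - 635790\right) \left(\left(-1400500 - -1005167\right) + 4386654\right) = - 4945756 \left(\left(-1400500 + 1005167\right) + 4386654\right) = - 4945756 \left(-395333 + 4386654\right) = \left(-4945756\right) 3991321 = -19740099783676$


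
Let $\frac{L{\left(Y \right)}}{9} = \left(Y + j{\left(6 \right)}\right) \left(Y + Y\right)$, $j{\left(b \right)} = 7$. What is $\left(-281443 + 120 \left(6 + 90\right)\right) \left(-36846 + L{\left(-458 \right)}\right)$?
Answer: $-993640007754$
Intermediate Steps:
$L{\left(Y \right)} = 18 Y \left(7 + Y\right)$ ($L{\left(Y \right)} = 9 \left(Y + 7\right) \left(Y + Y\right) = 9 \left(7 + Y\right) 2 Y = 9 \cdot 2 Y \left(7 + Y\right) = 18 Y \left(7 + Y\right)$)
$\left(-281443 + 120 \left(6 + 90\right)\right) \left(-36846 + L{\left(-458 \right)}\right) = \left(-281443 + 120 \left(6 + 90\right)\right) \left(-36846 + 18 \left(-458\right) \left(7 - 458\right)\right) = \left(-281443 + 120 \cdot 96\right) \left(-36846 + 18 \left(-458\right) \left(-451\right)\right) = \left(-281443 + 11520\right) \left(-36846 + 3718044\right) = \left(-269923\right) 3681198 = -993640007754$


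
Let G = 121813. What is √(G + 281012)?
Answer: 5*√16113 ≈ 634.68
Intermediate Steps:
√(G + 281012) = √(121813 + 281012) = √402825 = 5*√16113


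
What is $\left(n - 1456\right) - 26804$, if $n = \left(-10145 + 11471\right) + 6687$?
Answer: $-20247$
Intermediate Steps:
$n = 8013$ ($n = 1326 + 6687 = 8013$)
$\left(n - 1456\right) - 26804 = \left(8013 - 1456\right) - 26804 = 6557 - 26804 = -20247$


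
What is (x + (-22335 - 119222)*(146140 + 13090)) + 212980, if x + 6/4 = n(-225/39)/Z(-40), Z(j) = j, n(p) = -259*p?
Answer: -2344150449561/104 ≈ -2.2540e+10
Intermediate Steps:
x = -4041/104 (x = -3/2 - (-58275)/39/(-40) = -3/2 - (-58275)/39*(-1/40) = -3/2 - 259*(-75/13)*(-1/40) = -3/2 + (19425/13)*(-1/40) = -3/2 - 3885/104 = -4041/104 ≈ -38.856)
(x + (-22335 - 119222)*(146140 + 13090)) + 212980 = (-4041/104 + (-22335 - 119222)*(146140 + 13090)) + 212980 = (-4041/104 - 141557*159230) + 212980 = (-4041/104 - 22540121110) + 212980 = -2344172599481/104 + 212980 = -2344150449561/104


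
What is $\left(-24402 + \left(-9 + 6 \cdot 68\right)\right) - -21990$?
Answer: $-2013$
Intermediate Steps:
$\left(-24402 + \left(-9 + 6 \cdot 68\right)\right) - -21990 = \left(-24402 + \left(-9 + 408\right)\right) + 21990 = \left(-24402 + 399\right) + 21990 = -24003 + 21990 = -2013$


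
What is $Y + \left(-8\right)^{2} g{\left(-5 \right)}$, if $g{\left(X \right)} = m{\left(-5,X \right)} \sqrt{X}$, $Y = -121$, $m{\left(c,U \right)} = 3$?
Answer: $-121 + 192 i \sqrt{5} \approx -121.0 + 429.33 i$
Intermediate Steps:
$g{\left(X \right)} = 3 \sqrt{X}$
$Y + \left(-8\right)^{2} g{\left(-5 \right)} = -121 + \left(-8\right)^{2} \cdot 3 \sqrt{-5} = -121 + 64 \cdot 3 i \sqrt{5} = -121 + 192 i \sqrt{5}$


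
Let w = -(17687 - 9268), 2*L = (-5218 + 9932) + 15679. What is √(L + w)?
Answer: 3*√790/2 ≈ 42.160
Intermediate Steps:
L = 20393/2 (L = ((-5218 + 9932) + 15679)/2 = (4714 + 15679)/2 = (½)*20393 = 20393/2 ≈ 10197.)
w = -8419 (w = -1*8419 = -8419)
√(L + w) = √(20393/2 - 8419) = √(3555/2) = 3*√790/2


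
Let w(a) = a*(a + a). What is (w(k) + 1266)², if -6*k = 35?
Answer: 576624169/324 ≈ 1.7797e+6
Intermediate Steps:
k = -35/6 (k = -⅙*35 = -35/6 ≈ -5.8333)
w(a) = 2*a² (w(a) = a*(2*a) = 2*a²)
(w(k) + 1266)² = (2*(-35/6)² + 1266)² = (2*(1225/36) + 1266)² = (1225/18 + 1266)² = (24013/18)² = 576624169/324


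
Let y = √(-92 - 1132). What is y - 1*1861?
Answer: -1861 + 6*I*√34 ≈ -1861.0 + 34.986*I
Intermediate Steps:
y = 6*I*√34 (y = √(-1224) = 6*I*√34 ≈ 34.986*I)
y - 1*1861 = 6*I*√34 - 1*1861 = 6*I*√34 - 1861 = -1861 + 6*I*√34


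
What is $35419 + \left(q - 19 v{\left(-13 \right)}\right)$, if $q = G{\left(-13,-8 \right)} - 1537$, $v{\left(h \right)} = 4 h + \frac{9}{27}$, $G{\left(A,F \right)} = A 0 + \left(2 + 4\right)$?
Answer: $\frac{104609}{3} \approx 34870.0$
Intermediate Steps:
$G{\left(A,F \right)} = 6$ ($G{\left(A,F \right)} = 0 + 6 = 6$)
$v{\left(h \right)} = \frac{1}{3} + 4 h$ ($v{\left(h \right)} = 4 h + 9 \cdot \frac{1}{27} = 4 h + \frac{1}{3} = \frac{1}{3} + 4 h$)
$q = -1531$ ($q = 6 - 1537 = -1531$)
$35419 + \left(q - 19 v{\left(-13 \right)}\right) = 35419 - \left(1531 + 19 \left(\frac{1}{3} + 4 \left(-13\right)\right)\right) = 35419 - \left(1531 + 19 \left(\frac{1}{3} - 52\right)\right) = 35419 - \left(1531 + 19 \left(- \frac{155}{3}\right)\right) = 35419 - \frac{1648}{3} = \frac{104609}{3}$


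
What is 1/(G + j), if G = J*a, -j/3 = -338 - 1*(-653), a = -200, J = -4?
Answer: -1/145 ≈ -0.0068966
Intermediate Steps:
j = -945 (j = -3*(-338 - 1*(-653)) = -3*(-338 + 653) = -3*315 = -945)
G = 800 (G = -4*(-200) = 800)
1/(G + j) = 1/(800 - 945) = 1/(-145) = -1/145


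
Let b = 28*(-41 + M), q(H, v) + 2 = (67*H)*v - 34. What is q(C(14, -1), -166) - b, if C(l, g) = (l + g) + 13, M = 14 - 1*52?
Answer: -286996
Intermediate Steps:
M = -38 (M = 14 - 52 = -38)
C(l, g) = 13 + g + l (C(l, g) = (g + l) + 13 = 13 + g + l)
q(H, v) = -36 + 67*H*v (q(H, v) = -2 + ((67*H)*v - 34) = -2 + (67*H*v - 34) = -2 + (-34 + 67*H*v) = -36 + 67*H*v)
b = -2212 (b = 28*(-41 - 38) = 28*(-79) = -2212)
q(C(14, -1), -166) - b = (-36 + 67*(13 - 1 + 14)*(-166)) - 1*(-2212) = (-36 + 67*26*(-166)) + 2212 = (-36 - 289172) + 2212 = -289208 + 2212 = -286996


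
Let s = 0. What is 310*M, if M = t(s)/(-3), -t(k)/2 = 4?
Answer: 2480/3 ≈ 826.67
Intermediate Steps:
t(k) = -8 (t(k) = -2*4 = -8)
M = 8/3 (M = -8/(-3) = -8*(-⅓) = 8/3 ≈ 2.6667)
310*M = 310*(8/3) = 2480/3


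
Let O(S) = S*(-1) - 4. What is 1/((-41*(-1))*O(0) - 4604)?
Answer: -1/4768 ≈ -0.00020973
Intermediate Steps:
O(S) = -4 - S (O(S) = -S - 4 = -4 - S)
1/((-41*(-1))*O(0) - 4604) = 1/((-41*(-1))*(-4 - 1*0) - 4604) = 1/(41*(-4 + 0) - 4604) = 1/(41*(-4) - 4604) = 1/(-164 - 4604) = 1/(-4768) = -1/4768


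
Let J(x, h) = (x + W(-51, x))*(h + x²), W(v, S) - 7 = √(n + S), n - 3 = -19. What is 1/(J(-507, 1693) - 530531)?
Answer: -129901531/16909421258144933 - 258742*I*√523/16909421258144933 ≈ -7.6822e-9 - 3.4994e-10*I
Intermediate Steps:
n = -16 (n = 3 - 19 = -16)
W(v, S) = 7 + √(-16 + S)
J(x, h) = (h + x²)*(7 + x + √(-16 + x)) (J(x, h) = (x + (7 + √(-16 + x)))*(h + x²) = (7 + x + √(-16 + x))*(h + x²) = (h + x²)*(7 + x + √(-16 + x)))
1/(J(-507, 1693) - 530531) = 1/(((-507)³ + 1693*(-507) + 1693*(7 + √(-16 - 507)) + (-507)²*(7 + √(-16 - 507))) - 530531) = 1/((-130323843 - 858351 + 1693*(7 + √(-523)) + 257049*(7 + √(-523))) - 530531) = 1/((-130323843 - 858351 + 1693*(7 + I*√523) + 257049*(7 + I*√523)) - 530531) = 1/((-130323843 - 858351 + (11851 + 1693*I*√523) + (1799343 + 257049*I*√523)) - 530531) = 1/((-129371000 + 258742*I*√523) - 530531) = 1/(-129901531 + 258742*I*√523)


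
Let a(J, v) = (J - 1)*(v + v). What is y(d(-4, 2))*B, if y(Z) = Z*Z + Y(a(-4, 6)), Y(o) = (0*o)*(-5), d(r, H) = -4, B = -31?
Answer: -496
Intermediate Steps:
a(J, v) = 2*v*(-1 + J) (a(J, v) = (-1 + J)*(2*v) = 2*v*(-1 + J))
Y(o) = 0 (Y(o) = 0*(-5) = 0)
y(Z) = Z² (y(Z) = Z*Z + 0 = Z² + 0 = Z²)
y(d(-4, 2))*B = (-4)²*(-31) = 16*(-31) = -496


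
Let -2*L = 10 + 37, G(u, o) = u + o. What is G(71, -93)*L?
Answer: 517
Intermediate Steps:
G(u, o) = o + u
L = -47/2 (L = -(10 + 37)/2 = -½*47 = -47/2 ≈ -23.500)
G(71, -93)*L = (-93 + 71)*(-47/2) = -22*(-47/2) = 517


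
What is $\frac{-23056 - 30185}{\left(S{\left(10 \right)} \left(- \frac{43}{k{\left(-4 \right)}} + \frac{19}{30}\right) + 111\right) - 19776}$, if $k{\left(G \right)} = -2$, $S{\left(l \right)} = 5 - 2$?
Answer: $\frac{266205}{97993} \approx 2.7166$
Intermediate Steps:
$S{\left(l \right)} = 3$ ($S{\left(l \right)} = 5 - 2 = 3$)
$\frac{-23056 - 30185}{\left(S{\left(10 \right)} \left(- \frac{43}{k{\left(-4 \right)}} + \frac{19}{30}\right) + 111\right) - 19776} = \frac{-23056 - 30185}{\left(3 \left(- \frac{43}{-2} + \frac{19}{30}\right) + 111\right) - 19776} = - \frac{53241}{\left(3 \left(\left(-43\right) \left(- \frac{1}{2}\right) + 19 \cdot \frac{1}{30}\right) + 111\right) - 19776} = - \frac{53241}{\left(3 \left(\frac{43}{2} + \frac{19}{30}\right) + 111\right) - 19776} = - \frac{53241}{\left(3 \cdot \frac{332}{15} + 111\right) - 19776} = - \frac{53241}{\left(\frac{332}{5} + 111\right) - 19776} = - \frac{53241}{\frac{887}{5} - 19776} = - \frac{53241}{- \frac{97993}{5}} = \left(-53241\right) \left(- \frac{5}{97993}\right) = \frac{266205}{97993}$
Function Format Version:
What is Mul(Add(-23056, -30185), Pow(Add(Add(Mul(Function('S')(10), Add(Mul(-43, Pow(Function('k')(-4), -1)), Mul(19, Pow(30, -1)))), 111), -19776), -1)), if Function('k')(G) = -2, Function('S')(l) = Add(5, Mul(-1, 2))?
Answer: Rational(266205, 97993) ≈ 2.7166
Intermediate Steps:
Function('S')(l) = 3 (Function('S')(l) = Add(5, -2) = 3)
Mul(Add(-23056, -30185), Pow(Add(Add(Mul(Function('S')(10), Add(Mul(-43, Pow(Function('k')(-4), -1)), Mul(19, Pow(30, -1)))), 111), -19776), -1)) = Mul(Add(-23056, -30185), Pow(Add(Add(Mul(3, Add(Mul(-43, Pow(-2, -1)), Mul(19, Pow(30, -1)))), 111), -19776), -1)) = Mul(-53241, Pow(Add(Add(Mul(3, Add(Mul(-43, Rational(-1, 2)), Mul(19, Rational(1, 30)))), 111), -19776), -1)) = Mul(-53241, Pow(Add(Add(Mul(3, Add(Rational(43, 2), Rational(19, 30))), 111), -19776), -1)) = Mul(-53241, Pow(Add(Add(Mul(3, Rational(332, 15)), 111), -19776), -1)) = Mul(-53241, Pow(Add(Add(Rational(332, 5), 111), -19776), -1)) = Mul(-53241, Pow(Add(Rational(887, 5), -19776), -1)) = Mul(-53241, Pow(Rational(-97993, 5), -1)) = Mul(-53241, Rational(-5, 97993)) = Rational(266205, 97993)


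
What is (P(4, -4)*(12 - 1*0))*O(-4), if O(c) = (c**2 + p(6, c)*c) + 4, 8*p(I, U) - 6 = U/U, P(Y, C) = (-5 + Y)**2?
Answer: 198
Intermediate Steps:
p(I, U) = 7/8 (p(I, U) = 3/4 + (U/U)/8 = 3/4 + (1/8)*1 = 3/4 + 1/8 = 7/8)
O(c) = 4 + c**2 + 7*c/8 (O(c) = (c**2 + 7*c/8) + 4 = 4 + c**2 + 7*c/8)
(P(4, -4)*(12 - 1*0))*O(-4) = ((-5 + 4)**2*(12 - 1*0))*(4 + (-4)**2 + (7/8)*(-4)) = ((-1)**2*(12 + 0))*(4 + 16 - 7/2) = (1*12)*(33/2) = 12*(33/2) = 198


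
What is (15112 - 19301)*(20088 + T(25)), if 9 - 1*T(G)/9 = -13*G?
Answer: -96740766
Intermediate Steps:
T(G) = 81 + 117*G (T(G) = 81 - (-117)*G = 81 + 117*G)
(15112 - 19301)*(20088 + T(25)) = (15112 - 19301)*(20088 + (81 + 117*25)) = -4189*(20088 + (81 + 2925)) = -4189*(20088 + 3006) = -4189*23094 = -96740766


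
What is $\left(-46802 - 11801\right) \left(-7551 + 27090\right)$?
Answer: $-1145044017$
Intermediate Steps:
$\left(-46802 - 11801\right) \left(-7551 + 27090\right) = \left(-46802 - 11801\right) 19539 = \left(-58603\right) 19539 = -1145044017$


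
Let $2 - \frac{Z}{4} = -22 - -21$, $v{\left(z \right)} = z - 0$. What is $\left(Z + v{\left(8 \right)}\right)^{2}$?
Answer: $400$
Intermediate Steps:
$v{\left(z \right)} = z$ ($v{\left(z \right)} = z + 0 = z$)
$Z = 12$ ($Z = 8 - 4 \left(-22 - -21\right) = 8 - 4 \left(-22 + 21\right) = 8 - -4 = 8 + 4 = 12$)
$\left(Z + v{\left(8 \right)}\right)^{2} = \left(12 + 8\right)^{2} = 20^{2} = 400$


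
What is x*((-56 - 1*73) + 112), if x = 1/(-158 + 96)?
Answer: 17/62 ≈ 0.27419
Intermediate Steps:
x = -1/62 (x = 1/(-62) = -1/62 ≈ -0.016129)
x*((-56 - 1*73) + 112) = -((-56 - 1*73) + 112)/62 = -((-56 - 73) + 112)/62 = -(-129 + 112)/62 = -1/62*(-17) = 17/62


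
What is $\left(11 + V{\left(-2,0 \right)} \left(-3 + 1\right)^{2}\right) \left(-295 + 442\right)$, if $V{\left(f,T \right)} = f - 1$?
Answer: $-147$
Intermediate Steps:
$V{\left(f,T \right)} = -1 + f$
$\left(11 + V{\left(-2,0 \right)} \left(-3 + 1\right)^{2}\right) \left(-295 + 442\right) = \left(11 + \left(-1 - 2\right) \left(-3 + 1\right)^{2}\right) \left(-295 + 442\right) = \left(11 - 3 \left(-2\right)^{2}\right) 147 = \left(11 - 12\right) 147 = \left(-1\right) 147 = -147$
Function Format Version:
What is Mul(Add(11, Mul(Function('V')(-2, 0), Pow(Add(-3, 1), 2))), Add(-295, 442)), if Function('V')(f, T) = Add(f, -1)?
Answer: -147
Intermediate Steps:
Function('V')(f, T) = Add(-1, f)
Mul(Add(11, Mul(Function('V')(-2, 0), Pow(Add(-3, 1), 2))), Add(-295, 442)) = Mul(Add(11, Mul(Add(-1, -2), Pow(Add(-3, 1), 2))), Add(-295, 442)) = Mul(Add(11, Mul(-3, Pow(-2, 2))), 147) = Mul(Add(11, Mul(-3, 4)), 147) = Mul(Add(11, -12), 147) = Mul(-1, 147) = -147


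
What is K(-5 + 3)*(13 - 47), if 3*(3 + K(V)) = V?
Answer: 374/3 ≈ 124.67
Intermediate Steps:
K(V) = -3 + V/3
K(-5 + 3)*(13 - 47) = (-3 + (-5 + 3)/3)*(13 - 47) = (-3 + (⅓)*(-2))*(-34) = (-3 - ⅔)*(-34) = -11/3*(-34) = 374/3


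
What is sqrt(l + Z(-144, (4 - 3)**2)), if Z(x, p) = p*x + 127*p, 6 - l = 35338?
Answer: I*sqrt(35349) ≈ 188.01*I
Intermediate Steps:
l = -35332 (l = 6 - 1*35338 = 6 - 35338 = -35332)
Z(x, p) = 127*p + p*x
sqrt(l + Z(-144, (4 - 3)**2)) = sqrt(-35332 + (4 - 3)**2*(127 - 144)) = sqrt(-35332 + 1**2*(-17)) = sqrt(-35332 + 1*(-17)) = sqrt(-35332 - 17) = sqrt(-35349) = I*sqrt(35349)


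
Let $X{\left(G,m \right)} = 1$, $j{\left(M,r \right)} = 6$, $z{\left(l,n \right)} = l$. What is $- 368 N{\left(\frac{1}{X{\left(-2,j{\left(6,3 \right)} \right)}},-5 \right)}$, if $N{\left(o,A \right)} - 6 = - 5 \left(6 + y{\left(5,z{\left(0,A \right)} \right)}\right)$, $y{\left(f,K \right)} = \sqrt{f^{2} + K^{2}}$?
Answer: $18032$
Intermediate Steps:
$y{\left(f,K \right)} = \sqrt{K^{2} + f^{2}}$
$N{\left(o,A \right)} = -49$ ($N{\left(o,A \right)} = 6 - 5 \left(6 + \sqrt{0^{2} + 5^{2}}\right) = 6 - 5 \left(6 + \sqrt{0 + 25}\right) = 6 - 5 \left(6 + \sqrt{25}\right) = 6 - 5 \left(6 + 5\right) = 6 - 55 = -49$)
$- 368 N{\left(\frac{1}{X{\left(-2,j{\left(6,3 \right)} \right)}},-5 \right)} = \left(-368\right) \left(-49\right) = 18032$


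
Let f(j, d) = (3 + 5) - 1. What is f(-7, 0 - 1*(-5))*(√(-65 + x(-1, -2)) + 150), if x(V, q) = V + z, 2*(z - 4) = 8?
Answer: 1050 + 7*I*√58 ≈ 1050.0 + 53.31*I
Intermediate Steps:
z = 8 (z = 4 + (½)*8 = 4 + 4 = 8)
f(j, d) = 7 (f(j, d) = 8 - 1 = 7)
x(V, q) = 8 + V (x(V, q) = V + 8 = 8 + V)
f(-7, 0 - 1*(-5))*(√(-65 + x(-1, -2)) + 150) = 7*(√(-65 + (8 - 1)) + 150) = 7*(√(-65 + 7) + 150) = 7*(√(-58) + 150) = 7*(I*√58 + 150) = 7*(150 + I*√58) = 1050 + 7*I*√58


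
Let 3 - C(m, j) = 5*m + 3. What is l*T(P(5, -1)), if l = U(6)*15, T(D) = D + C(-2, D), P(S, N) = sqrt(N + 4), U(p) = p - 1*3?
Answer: 450 + 45*sqrt(3) ≈ 527.94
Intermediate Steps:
U(p) = -3 + p (U(p) = p - 3 = -3 + p)
C(m, j) = -5*m (C(m, j) = 3 - (5*m + 3) = 3 - (3 + 5*m) = 3 + (-3 - 5*m) = -5*m)
P(S, N) = sqrt(4 + N)
T(D) = 10 + D (T(D) = D - 5*(-2) = D + 10 = 10 + D)
l = 45 (l = (-3 + 6)*15 = 3*15 = 45)
l*T(P(5, -1)) = 45*(10 + sqrt(4 - 1)) = 45*(10 + sqrt(3)) = 450 + 45*sqrt(3)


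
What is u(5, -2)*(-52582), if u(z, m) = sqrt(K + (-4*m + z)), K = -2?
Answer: -52582*sqrt(11) ≈ -1.7439e+5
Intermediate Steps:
u(z, m) = sqrt(-2 + z - 4*m) (u(z, m) = sqrt(-2 + (-4*m + z)) = sqrt(-2 + (z - 4*m)) = sqrt(-2 + z - 4*m))
u(5, -2)*(-52582) = sqrt(-2 + 5 - 4*(-2))*(-52582) = sqrt(-2 + 5 + 8)*(-52582) = sqrt(11)*(-52582) = -52582*sqrt(11)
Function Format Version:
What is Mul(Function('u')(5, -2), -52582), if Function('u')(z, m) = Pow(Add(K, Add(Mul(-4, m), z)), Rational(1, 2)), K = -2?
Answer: Mul(-52582, Pow(11, Rational(1, 2))) ≈ -1.7439e+5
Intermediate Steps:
Function('u')(z, m) = Pow(Add(-2, z, Mul(-4, m)), Rational(1, 2)) (Function('u')(z, m) = Pow(Add(-2, Add(Mul(-4, m), z)), Rational(1, 2)) = Pow(Add(-2, Add(z, Mul(-4, m))), Rational(1, 2)) = Pow(Add(-2, z, Mul(-4, m)), Rational(1, 2)))
Mul(Function('u')(5, -2), -52582) = Mul(Pow(Add(-2, 5, Mul(-4, -2)), Rational(1, 2)), -52582) = Mul(Pow(Add(-2, 5, 8), Rational(1, 2)), -52582) = Mul(Pow(11, Rational(1, 2)), -52582) = Mul(-52582, Pow(11, Rational(1, 2)))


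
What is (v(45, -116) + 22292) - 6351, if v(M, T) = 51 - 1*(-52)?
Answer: 16044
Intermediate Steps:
v(M, T) = 103 (v(M, T) = 51 + 52 = 103)
(v(45, -116) + 22292) - 6351 = (103 + 22292) - 6351 = 22395 - 6351 = 16044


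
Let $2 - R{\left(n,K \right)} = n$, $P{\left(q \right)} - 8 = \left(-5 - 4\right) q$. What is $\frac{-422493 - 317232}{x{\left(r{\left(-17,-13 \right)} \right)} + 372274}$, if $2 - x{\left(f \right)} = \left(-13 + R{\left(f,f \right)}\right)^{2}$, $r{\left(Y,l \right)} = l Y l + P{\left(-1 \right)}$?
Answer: $\frac{105675}{1103107} \approx 0.095798$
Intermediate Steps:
$P{\left(q \right)} = 8 - 9 q$ ($P{\left(q \right)} = 8 + \left(-5 - 4\right) q = 8 - 9 q$)
$R{\left(n,K \right)} = 2 - n$
$r{\left(Y,l \right)} = 17 + Y l^{2}$ ($r{\left(Y,l \right)} = l Y l + \left(8 - -9\right) = Y l l + \left(8 + 9\right) = Y l^{2} + 17 = 17 + Y l^{2}$)
$x{\left(f \right)} = 2 - \left(-11 - f\right)^{2}$ ($x{\left(f \right)} = 2 - \left(-13 - \left(-2 + f\right)\right)^{2} = 2 - \left(-11 - f\right)^{2}$)
$\frac{-422493 - 317232}{x{\left(r{\left(-17,-13 \right)} \right)} + 372274} = \frac{-422493 - 317232}{\left(2 - \left(11 + \left(17 - 17 \left(-13\right)^{2}\right)\right)^{2}\right) + 372274} = - \frac{739725}{\left(2 - \left(11 + \left(17 - 2873\right)\right)^{2}\right) + 372274} = - \frac{739725}{\left(2 - \left(11 - 2856\right)^{2}\right) + 372274} = - \frac{739725}{\left(2 - \left(-2845\right)^{2}\right) + 372274} = - \frac{739725}{\left(2 - 8094025\right) + 372274} = - \frac{739725}{-8094023 + 372274} = - \frac{739725}{-7721749} = \left(-739725\right) \left(- \frac{1}{7721749}\right) = \frac{105675}{1103107}$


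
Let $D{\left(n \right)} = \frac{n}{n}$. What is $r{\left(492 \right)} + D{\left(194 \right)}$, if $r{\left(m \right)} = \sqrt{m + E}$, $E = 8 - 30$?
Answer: $1 + \sqrt{470} \approx 22.679$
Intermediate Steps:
$E = -22$
$r{\left(m \right)} = \sqrt{-22 + m}$ ($r{\left(m \right)} = \sqrt{m - 22} = \sqrt{-22 + m}$)
$D{\left(n \right)} = 1$
$r{\left(492 \right)} + D{\left(194 \right)} = \sqrt{-22 + 492} + 1 = \sqrt{470} + 1 = 1 + \sqrt{470}$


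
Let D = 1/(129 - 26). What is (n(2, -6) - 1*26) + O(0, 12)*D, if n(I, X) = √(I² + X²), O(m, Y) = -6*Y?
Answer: -2750/103 + 2*√10 ≈ -20.374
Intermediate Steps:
D = 1/103 ≈ 0.0097087
(n(2, -6) - 1*26) + O(0, 12)*D = (√(2² + (-6)²) - 1*26) - 6*12*(1/103) = (√(4 + 36) - 26) - 72*1/103 = (√40 - 26) - 72/103 = (2*√10 - 26) - 72/103 = (-26 + 2*√10) - 72/103 = -2750/103 + 2*√10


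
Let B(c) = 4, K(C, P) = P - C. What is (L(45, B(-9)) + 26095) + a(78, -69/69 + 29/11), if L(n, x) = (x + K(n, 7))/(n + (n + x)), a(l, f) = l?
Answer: 1230114/47 ≈ 26173.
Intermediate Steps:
L(n, x) = (7 + x - n)/(x + 2*n) (L(n, x) = (x + (7 - n))/(n + (n + x)) = (7 + x - n)/(x + 2*n))
(L(45, B(-9)) + 26095) + a(78, -69/69 + 29/11) = ((7 + 4 - 1*45)/(4 + 2*45) + 26095) + 78 = ((7 + 4 - 45)/(4 + 90) + 26095) + 78 = (-34/94 + 26095) + 78 = ((1/94)*(-34) + 26095) + 78 = (-17/47 + 26095) + 78 = 1226448/47 + 78 = 1230114/47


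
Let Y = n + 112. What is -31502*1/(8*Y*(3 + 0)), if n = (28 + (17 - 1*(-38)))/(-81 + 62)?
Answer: -299269/24540 ≈ -12.195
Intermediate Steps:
n = -83/19 (n = (28 + (17 + 38))/(-19) = (28 + 55)*(-1/19) = 83*(-1/19) = -83/19 ≈ -4.3684)
Y = 2045/19 (Y = -83/19 + 112 = 2045/19 ≈ 107.63)
-31502*1/(8*Y*(3 + 0)) = -31502*19/(16360*(3 + 0)) = -31502/(2045*(3*8)/19) = -31502/((2045/19)*24) = -31502/49080/19 = -31502*19/49080 = -299269/24540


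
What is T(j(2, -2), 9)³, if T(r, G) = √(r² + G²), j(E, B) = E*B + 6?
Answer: 85*√85 ≈ 783.66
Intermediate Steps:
j(E, B) = 6 + B*E (j(E, B) = B*E + 6 = 6 + B*E)
T(r, G) = √(G² + r²)
T(j(2, -2), 9)³ = (√(9² + (6 - 2*2)²))³ = (√(81 + (6 - 4)²))³ = (√(81 + 2²))³ = (√(81 + 4))³ = (√85)³ = 85*√85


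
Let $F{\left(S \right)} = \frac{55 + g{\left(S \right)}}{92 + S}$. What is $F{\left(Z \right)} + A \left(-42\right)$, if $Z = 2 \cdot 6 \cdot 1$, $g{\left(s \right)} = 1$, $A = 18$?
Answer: $- \frac{9821}{13} \approx -755.46$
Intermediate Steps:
$Z = 12$ ($Z = 12 \cdot 1 = 12$)
$F{\left(S \right)} = \frac{56}{92 + S}$ ($F{\left(S \right)} = \frac{55 + 1}{92 + S} = \frac{56}{92 + S}$)
$F{\left(Z \right)} + A \left(-42\right) = \frac{56}{92 + 12} + 18 \left(-42\right) = \frac{56}{104} - 756 = 56 \cdot \frac{1}{104} - 756 = \frac{7}{13} - 756 = - \frac{9821}{13}$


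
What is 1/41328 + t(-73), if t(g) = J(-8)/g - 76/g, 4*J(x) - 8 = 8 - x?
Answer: 2893033/3016944 ≈ 0.95893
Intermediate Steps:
J(x) = 4 - x/4 (J(x) = 2 + (8 - x)/4 = 2 + (2 - x/4) = 4 - x/4)
t(g) = -70/g (t(g) = (4 - ¼*(-8))/g - 76/g = (4 + 2)/g - 76/g = 6/g - 76/g = -70/g)
1/41328 + t(-73) = 1/41328 - 70/(-73) = 1/41328 - 70*(-1/73) = 1/41328 + 70/73 = 2893033/3016944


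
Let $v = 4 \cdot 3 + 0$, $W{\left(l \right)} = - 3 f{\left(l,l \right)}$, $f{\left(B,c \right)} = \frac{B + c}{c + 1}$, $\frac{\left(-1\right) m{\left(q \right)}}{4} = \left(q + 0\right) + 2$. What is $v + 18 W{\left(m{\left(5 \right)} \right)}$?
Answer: $-100$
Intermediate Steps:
$m{\left(q \right)} = -8 - 4 q$ ($m{\left(q \right)} = - 4 \left(\left(q + 0\right) + 2\right) = - 4 \left(q + 2\right) = - 4 \left(2 + q\right) = -8 - 4 q$)
$f{\left(B,c \right)} = \frac{B + c}{1 + c}$
$W{\left(l \right)} = - \frac{6 l}{1 + l}$ ($W{\left(l \right)} = - 3 \frac{l + l}{1 + l} = - 3 \frac{2 l}{1 + l} = - \frac{6 l}{1 + l}$)
$v = 12$ ($v = 12 + 0 = 12$)
$v + 18 W{\left(m{\left(5 \right)} \right)} = 12 + 18 \left(- \frac{6 \left(-8 - 20\right)}{1 - 28}\right) = 12 + 18 \left(\left(-6\right) \left(-28\right) \frac{1}{1 - 28}\right) = 12 + 18 \left(\left(-6\right) \left(-28\right) \frac{1}{-27}\right) = 12 + 18 \left(\left(-6\right) \left(-28\right) \left(- \frac{1}{27}\right)\right) = 12 + 18 \left(- \frac{56}{9}\right) = 12 - 112 = -100$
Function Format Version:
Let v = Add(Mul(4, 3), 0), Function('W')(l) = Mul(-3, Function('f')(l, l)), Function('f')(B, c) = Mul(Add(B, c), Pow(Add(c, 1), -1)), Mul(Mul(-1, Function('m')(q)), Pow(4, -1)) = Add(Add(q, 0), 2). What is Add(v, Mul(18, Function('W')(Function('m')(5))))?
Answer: -100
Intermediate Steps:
Function('m')(q) = Add(-8, Mul(-4, q)) (Function('m')(q) = Mul(-4, Add(Add(q, 0), 2)) = Mul(-4, Add(q, 2)) = Mul(-4, Add(2, q)) = Add(-8, Mul(-4, q)))
Function('f')(B, c) = Mul(Pow(Add(1, c), -1), Add(B, c)) (Function('f')(B, c) = Mul(Add(B, c), Pow(Add(1, c), -1)) = Mul(Pow(Add(1, c), -1), Add(B, c)))
Function('W')(l) = Mul(-6, l, Pow(Add(1, l), -1)) (Function('W')(l) = Mul(-3, Mul(Pow(Add(1, l), -1), Add(l, l))) = Mul(-3, Mul(Pow(Add(1, l), -1), Mul(2, l))) = Mul(-3, Mul(2, l, Pow(Add(1, l), -1))) = Mul(-6, l, Pow(Add(1, l), -1)))
v = 12 (v = Add(12, 0) = 12)
Add(v, Mul(18, Function('W')(Function('m')(5)))) = Add(12, Mul(18, Mul(-6, Add(-8, Mul(-4, 5)), Pow(Add(1, Add(-8, Mul(-4, 5))), -1)))) = Add(12, Mul(18, Mul(-6, Add(-8, -20), Pow(Add(1, Add(-8, -20)), -1)))) = Add(12, Mul(18, Mul(-6, -28, Pow(Add(1, -28), -1)))) = Add(12, Mul(18, Mul(-6, -28, Pow(-27, -1)))) = Add(12, Mul(18, Mul(-6, -28, Rational(-1, 27)))) = Add(12, Mul(18, Rational(-56, 9))) = Add(12, -112) = -100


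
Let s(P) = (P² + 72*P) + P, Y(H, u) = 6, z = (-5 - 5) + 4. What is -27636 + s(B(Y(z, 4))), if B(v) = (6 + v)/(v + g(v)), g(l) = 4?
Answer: -688674/25 ≈ -27547.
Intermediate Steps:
z = -6 (z = -10 + 4 = -6)
B(v) = (6 + v)/(4 + v) (B(v) = (6 + v)/(v + 4) = (6 + v)/(4 + v))
s(P) = P² + 73*P
-27636 + s(B(Y(z, 4))) = -27636 + ((6 + 6)/(4 + 6))*(73 + (6 + 6)/(4 + 6)) = -27636 + (12/10)*(73 + 12/10) = -27636 + ((⅒)*12)*(73 + (⅒)*12) = -27636 + 6*(73 + 6/5)/5 = -27636 + (6/5)*(371/5) = -27636 + 2226/25 = -688674/25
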